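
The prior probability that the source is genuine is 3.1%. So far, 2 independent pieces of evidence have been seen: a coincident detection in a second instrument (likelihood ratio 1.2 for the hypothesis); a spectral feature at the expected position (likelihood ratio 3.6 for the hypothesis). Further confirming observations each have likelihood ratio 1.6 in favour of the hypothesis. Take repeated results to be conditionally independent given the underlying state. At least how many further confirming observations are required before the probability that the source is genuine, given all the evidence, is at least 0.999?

19

Prior odds = 0.031/0.969 = 31/969.
Combined Bayes factor of the evidence already in hand = 1.2 × 3.6 = 4.32.
Odds after that evidence = (31/969) × 4.32 = 1116/8075.
Target odds = 0.999/0.001 = 999.
Need 1.6ⁿ ≥ 999 ÷ (1116/8075) = 896325/124.
1.6¹⁸ ≈4722.37 falls short of 896325/124 but 1.6¹⁹ ≈7555.79 reaches it, so n = 19.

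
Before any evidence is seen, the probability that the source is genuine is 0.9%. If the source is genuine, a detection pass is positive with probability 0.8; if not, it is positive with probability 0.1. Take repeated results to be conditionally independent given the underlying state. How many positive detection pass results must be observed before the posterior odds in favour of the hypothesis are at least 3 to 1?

3

Prior odds = 0.009/0.991 = 9/991.
Likelihood ratio of a positive = 0.8/0.1 = 8.
Target odds = 3.
Require 8ⁿ ≥ 3 ÷ (9/991) = 991/3.
8² = 64 falls short of 991/3 but 8³ = 512 reaches it, so n = 3.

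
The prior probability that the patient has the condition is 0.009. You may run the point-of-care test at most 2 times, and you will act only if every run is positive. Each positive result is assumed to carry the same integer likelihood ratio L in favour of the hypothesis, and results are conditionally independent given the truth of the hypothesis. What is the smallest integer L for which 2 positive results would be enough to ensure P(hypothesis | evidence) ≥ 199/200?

Prior odds = 0.009/0.991 = 9/991.
Target odds = 0.995/0.005 = 199.
Need L² ≥ 199 ÷ (9/991) = 197209/9.
148² = 21904 < 197209/9 ≤ 22201 = 149², so L = 149.

149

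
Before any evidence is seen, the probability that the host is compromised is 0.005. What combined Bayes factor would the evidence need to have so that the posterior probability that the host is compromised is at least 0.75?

597

Prior odds = 0.005/0.995 = 1/199.
Target odds = 0.75/0.25 = 3.
Required Bayes factor = 3 ÷ (1/199) = 597.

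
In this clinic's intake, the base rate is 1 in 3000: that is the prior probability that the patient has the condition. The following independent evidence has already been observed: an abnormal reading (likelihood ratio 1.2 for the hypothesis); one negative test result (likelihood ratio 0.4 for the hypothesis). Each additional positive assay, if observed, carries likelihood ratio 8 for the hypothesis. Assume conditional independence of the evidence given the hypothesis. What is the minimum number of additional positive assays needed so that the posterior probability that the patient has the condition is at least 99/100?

Prior odds = (1/3000)/(2999/3000) = 1/2999.
Combined Bayes factor of the evidence already in hand = 1.2 × 0.4 = 0.48.
Odds after that evidence = (1/2999) × 0.48 = 12/74975.
Target odds = 0.99/0.01 = 99.
Need 8ⁿ ≥ 99 ÷ (12/74975) = 618543.75.
8⁶ = 262144 falls short of 618543.75 but 8⁷ = 2097152 reaches it, so n = 7.

7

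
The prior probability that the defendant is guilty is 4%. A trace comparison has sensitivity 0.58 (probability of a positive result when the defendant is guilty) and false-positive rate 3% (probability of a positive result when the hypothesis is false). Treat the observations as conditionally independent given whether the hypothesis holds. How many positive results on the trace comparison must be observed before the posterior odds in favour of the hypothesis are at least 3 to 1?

Prior odds: 0.04 ÷ 0.96 = 1/24.
Likelihood ratio of a positive result = 0.58/0.03 = 58/3.
Target odds = 3.
Need (1/24) × (58/3)ⁿ ≥ 3, i.e. (58/3)ⁿ ≥ 72.
(58/3)¹ = 58/3 falls short of 72 but (58/3)² = 3364/9 reaches it, so n = 2.

2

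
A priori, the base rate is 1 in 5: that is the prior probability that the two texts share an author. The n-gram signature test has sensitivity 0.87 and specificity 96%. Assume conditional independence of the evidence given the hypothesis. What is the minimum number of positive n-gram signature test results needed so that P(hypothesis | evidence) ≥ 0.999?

Prior odds: 0.2 ÷ 0.8 = 0.25.
False-positive rate = 1 − 0.96 = 0.04; likelihood ratio of a positive = 0.87/0.04 = 21.75.
Target posterior odds = 0.999/0.001 = 999.
Require 21.75ⁿ ≥ 999 ÷ 0.25 = 3996.
21.75² = 473.0625 falls short of 3996 but 21.75³ = 658503/64 reaches it, so n = 3.

3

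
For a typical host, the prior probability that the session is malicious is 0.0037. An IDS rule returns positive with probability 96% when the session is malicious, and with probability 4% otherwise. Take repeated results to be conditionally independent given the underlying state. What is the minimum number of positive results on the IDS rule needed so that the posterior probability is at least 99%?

4

Prior odds = 0.0037/0.9963 = 37/9963.
Likelihood ratio of a positive result = 0.96/0.04 = 24.
Target odds: 0.99 ÷ 0.01 = 99.
Need (37/9963) × 24ⁿ ≥ 99, i.e. 24ⁿ ≥ 986337/37.
24³ = 13824 falls short of 986337/37 but 24⁴ = 331776 reaches it, so n = 4.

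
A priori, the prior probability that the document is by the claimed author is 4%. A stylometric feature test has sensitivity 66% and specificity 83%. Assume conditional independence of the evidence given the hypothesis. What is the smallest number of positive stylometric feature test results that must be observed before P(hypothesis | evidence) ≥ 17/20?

4

Prior odds = 0.04/0.96 = 1/24.
False-positive rate = 1 − 0.83 = 0.17; likelihood ratio of a positive = 0.66/0.17 = 66/17.
Target odds: 0.85 ÷ 0.15 = 17/3.
Need (1/24) × (66/17)ⁿ ≥ 17/3, i.e. (66/17)ⁿ ≥ 136.
(66/17)³ = 287496/4913 falls short of 136 but (66/17)⁴ = 18974736/83521 reaches it, so n = 4.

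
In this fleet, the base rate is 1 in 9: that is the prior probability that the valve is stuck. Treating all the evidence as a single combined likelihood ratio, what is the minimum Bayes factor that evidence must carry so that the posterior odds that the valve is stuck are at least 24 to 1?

Prior odds = (1/9)/(8/9) = 0.125.
Target odds = 24.
Required Bayes factor = 24 ÷ 0.125 = 192.

192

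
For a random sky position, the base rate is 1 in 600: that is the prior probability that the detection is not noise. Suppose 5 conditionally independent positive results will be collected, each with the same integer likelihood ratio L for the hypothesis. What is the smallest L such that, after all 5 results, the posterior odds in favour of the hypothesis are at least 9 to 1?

6

Prior odds = (1/600)/(599/600) = 1/599.
Target odds = 9.
Need L⁵ ≥ 9 ÷ (1/599) = 5391.
5⁵ = 3125 < 5391 ≤ 7776 = 6⁵, so L = 6.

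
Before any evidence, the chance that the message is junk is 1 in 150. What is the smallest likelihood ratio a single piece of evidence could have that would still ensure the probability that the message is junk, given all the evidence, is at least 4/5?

Prior odds = (1/150)/(149/150) = 1/149.
Target odds = 0.8/0.2 = 4.
Required Bayes factor = 4 ÷ (1/149) = 596.

596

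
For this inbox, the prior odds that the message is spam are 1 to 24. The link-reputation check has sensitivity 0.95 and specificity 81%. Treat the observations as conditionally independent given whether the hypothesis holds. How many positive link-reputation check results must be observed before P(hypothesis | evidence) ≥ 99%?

Prior odds = 1/24.
False-positive rate = 1 − 0.81 = 0.19; likelihood ratio of a positive = 0.95/0.19 = 5.
Target odds: 0.99 ÷ 0.01 = 99.
Require 5ⁿ ≥ 99 ÷ (1/24) = 2376.
5⁴ = 625 falls short of 2376 but 5⁵ = 3125 reaches it, so n = 5.

5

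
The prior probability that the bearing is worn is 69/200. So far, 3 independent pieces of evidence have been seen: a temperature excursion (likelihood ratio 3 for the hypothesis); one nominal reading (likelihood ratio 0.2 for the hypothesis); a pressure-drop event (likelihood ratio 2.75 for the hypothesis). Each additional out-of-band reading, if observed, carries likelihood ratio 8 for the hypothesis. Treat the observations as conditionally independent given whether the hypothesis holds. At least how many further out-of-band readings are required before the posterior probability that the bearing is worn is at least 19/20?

2

Prior odds = 0.345/0.655 = 69/131.
Combined Bayes factor of the evidence already in hand = 3 × 0.2 × 2.75 = 1.65.
Odds after that evidence = (69/131) × 1.65 = 2277/2620.
Target odds = 0.95/0.05 = 19.
Need 8ⁿ ≥ 19 ÷ (2277/2620) = 49780/2277.
8¹ = 8 falls short of 49780/2277 but 8² = 64 reaches it, so n = 2.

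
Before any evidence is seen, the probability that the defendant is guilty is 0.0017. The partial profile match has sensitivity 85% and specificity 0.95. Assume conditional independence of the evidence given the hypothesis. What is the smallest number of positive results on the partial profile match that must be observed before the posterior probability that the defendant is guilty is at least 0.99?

Prior odds = 0.0017/0.9983 = 17/9983.
False-positive rate = 1 − 0.95 = 0.05; likelihood ratio of a positive = 0.85/0.05 = 17.
Target posterior odds = 0.99/0.01 = 99.
Need (17/9983) × 17ⁿ ≥ 99, i.e. 17ⁿ ≥ 988317/17.
17³ = 4913 falls short of 988317/17 but 17⁴ = 83521 reaches it, so n = 4.

4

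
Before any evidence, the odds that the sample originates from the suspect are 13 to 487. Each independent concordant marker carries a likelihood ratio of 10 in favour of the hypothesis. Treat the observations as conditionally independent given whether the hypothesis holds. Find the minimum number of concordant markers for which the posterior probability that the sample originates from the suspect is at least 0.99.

4

Prior odds = 13/487.
Likelihood ratio per concordant marker = 10.
Target posterior odds = 0.99/0.01 = 99.
Require 10ⁿ ≥ 99 ÷ (13/487) = 48213/13.
10³ = 1000 falls short of 48213/13 but 10⁴ = 10000 reaches it, so n = 4.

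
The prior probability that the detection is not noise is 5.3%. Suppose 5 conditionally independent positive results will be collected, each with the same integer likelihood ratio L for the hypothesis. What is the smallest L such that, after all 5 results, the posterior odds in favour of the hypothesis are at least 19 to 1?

4

Prior odds = 0.053/0.947 = 53/947.
Target odds = 19.
Need L⁵ ≥ 19 ÷ (53/947) = 17993/53.
3⁵ = 243 < 17993/53 ≤ 1024 = 4⁵, so L = 4.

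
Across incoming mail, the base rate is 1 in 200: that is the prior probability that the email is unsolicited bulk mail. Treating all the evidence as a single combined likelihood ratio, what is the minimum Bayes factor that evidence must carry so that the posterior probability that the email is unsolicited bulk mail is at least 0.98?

Prior odds = 0.005/0.995 = 1/199.
Target odds = 0.98/0.02 = 49.
Required Bayes factor = 49 ÷ (1/199) = 9751.

9751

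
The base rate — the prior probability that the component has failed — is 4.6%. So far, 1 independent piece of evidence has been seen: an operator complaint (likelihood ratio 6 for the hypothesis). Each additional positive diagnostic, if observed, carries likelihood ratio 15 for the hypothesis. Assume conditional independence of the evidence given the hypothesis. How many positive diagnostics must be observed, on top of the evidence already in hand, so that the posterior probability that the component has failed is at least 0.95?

Prior odds = 0.046/0.954 = 23/477.
Bayes factor of the evidence already in hand = 6.
Odds after that evidence = (23/477) × 6 = 46/159.
Target odds = 0.95/0.05 = 19.
Need 15ⁿ ≥ 19 ÷ (46/159) = 3021/46.
15¹ = 15 falls short of 3021/46 but 15² = 225 reaches it, so n = 2.

2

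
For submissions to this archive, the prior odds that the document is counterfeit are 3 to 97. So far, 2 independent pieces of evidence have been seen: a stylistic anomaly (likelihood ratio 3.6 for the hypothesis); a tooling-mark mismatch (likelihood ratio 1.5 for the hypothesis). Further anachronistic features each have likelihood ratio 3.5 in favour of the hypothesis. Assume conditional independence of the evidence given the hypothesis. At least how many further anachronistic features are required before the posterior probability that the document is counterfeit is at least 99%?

6

Prior odds = 3/97.
Combined Bayes factor of the evidence already in hand = 3.6 × 1.5 = 5.4.
Odds after that evidence = (3/97) × 5.4 = 81/485.
Target odds = 0.99/0.01 = 99.
Need 3.5ⁿ ≥ 99 ÷ (81/485) = 5335/9.
3.5⁵ = 525.21875 falls short of 5335/9 but 3.5⁶ = 1838.265625 reaches it, so n = 6.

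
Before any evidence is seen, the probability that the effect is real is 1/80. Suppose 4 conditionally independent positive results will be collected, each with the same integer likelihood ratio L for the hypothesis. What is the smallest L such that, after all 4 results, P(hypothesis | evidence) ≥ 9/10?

6

Prior odds = 0.0125/0.9875 = 1/79.
Target odds = 0.9/0.1 = 9.
Need L⁴ ≥ 9 ÷ (1/79) = 711.
5⁴ = 625 < 711 ≤ 1296 = 6⁴, so L = 6.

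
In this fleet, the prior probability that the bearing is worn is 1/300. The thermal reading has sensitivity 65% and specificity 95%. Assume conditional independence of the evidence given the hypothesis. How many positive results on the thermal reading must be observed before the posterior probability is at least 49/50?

4

Prior odds = (1/300)/(299/300) = 1/299.
False-positive rate = 1 − 0.95 = 0.05; likelihood ratio of a positive = 0.65/0.05 = 13.
Target odds: 0.98 ÷ 0.02 = 49.
Require 13ⁿ ≥ 49 ÷ (1/299) = 14651.
13³ = 2197 falls short of 14651 but 13⁴ = 28561 reaches it, so n = 4.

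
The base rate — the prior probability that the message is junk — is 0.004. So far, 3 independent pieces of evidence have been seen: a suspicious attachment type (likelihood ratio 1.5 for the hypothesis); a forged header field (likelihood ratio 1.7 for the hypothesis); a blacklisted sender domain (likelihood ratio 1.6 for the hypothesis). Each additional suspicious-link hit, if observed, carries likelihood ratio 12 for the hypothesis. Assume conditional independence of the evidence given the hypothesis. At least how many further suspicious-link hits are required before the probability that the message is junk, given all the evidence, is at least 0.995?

Prior odds = 0.004/0.996 = 1/249.
Combined Bayes factor of the evidence already in hand = 1.5 × 1.7 × 1.6 = 4.08.
Odds after that evidence = (1/249) × 4.08 = 34/2075.
Target odds = 0.995/0.005 = 199.
Need 12ⁿ ≥ 199 ÷ (34/2075) = 412925/34.
12³ = 1728 falls short of 412925/34 but 12⁴ = 20736 reaches it, so n = 4.

4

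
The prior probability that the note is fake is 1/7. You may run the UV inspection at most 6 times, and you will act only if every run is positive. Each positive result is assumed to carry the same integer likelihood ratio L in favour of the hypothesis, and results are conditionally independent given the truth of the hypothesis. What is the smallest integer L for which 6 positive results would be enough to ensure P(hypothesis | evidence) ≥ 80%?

Prior odds = (1/7)/(6/7) = 1/6.
Target odds = 0.8/0.2 = 4.
Need L⁶ ≥ 4 ÷ (1/6) = 24.
1⁶ = 1 < 24 ≤ 64 = 2⁶, so L = 2.

2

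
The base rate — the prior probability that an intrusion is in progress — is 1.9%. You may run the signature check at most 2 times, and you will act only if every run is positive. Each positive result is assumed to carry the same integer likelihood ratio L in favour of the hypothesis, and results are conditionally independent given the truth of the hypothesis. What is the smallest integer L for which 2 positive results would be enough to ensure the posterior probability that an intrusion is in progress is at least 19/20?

32

Prior odds = 0.019/0.981 = 19/981.
Target odds = 0.95/0.05 = 19.
Need L² ≥ 19 ÷ (19/981) = 981.
31² = 961 < 981 ≤ 1024 = 32², so L = 32.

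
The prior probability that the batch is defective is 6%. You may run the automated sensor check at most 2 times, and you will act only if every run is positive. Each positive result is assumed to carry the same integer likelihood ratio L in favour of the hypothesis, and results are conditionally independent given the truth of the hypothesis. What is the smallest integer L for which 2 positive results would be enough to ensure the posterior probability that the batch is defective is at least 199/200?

56

Prior odds = 0.06/0.94 = 3/47.
Target odds = 0.995/0.005 = 199.
Need L² ≥ 199 ÷ (3/47) = 9353/3.
55² = 3025 < 9353/3 ≤ 3136 = 56², so L = 56.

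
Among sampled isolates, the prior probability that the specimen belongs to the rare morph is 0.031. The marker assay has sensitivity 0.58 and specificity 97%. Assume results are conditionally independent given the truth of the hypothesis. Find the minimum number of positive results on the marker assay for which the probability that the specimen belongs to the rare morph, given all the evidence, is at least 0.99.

3

Prior odds: 0.031 ÷ 0.969 = 31/969.
False-positive rate = 1 − 0.97 = 0.03; likelihood ratio of a positive = 0.58/0.03 = 58/3.
Target posterior odds = 0.99/0.01 = 99.
Need (31/969) × (58/3)ⁿ ≥ 99, i.e. (58/3)ⁿ ≥ 95931/31.
(58/3)² = 3364/9 falls short of 95931/31 but (58/3)³ = 195112/27 reaches it, so n = 3.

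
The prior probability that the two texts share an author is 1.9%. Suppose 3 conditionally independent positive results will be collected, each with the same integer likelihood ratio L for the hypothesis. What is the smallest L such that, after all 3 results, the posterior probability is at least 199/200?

Prior odds = 0.019/0.981 = 19/981.
Target odds = 0.995/0.005 = 199.
Need L³ ≥ 199 ÷ (19/981) = 195219/19.
21³ = 9261 < 195219/19 ≤ 10648 = 22³, so L = 22.

22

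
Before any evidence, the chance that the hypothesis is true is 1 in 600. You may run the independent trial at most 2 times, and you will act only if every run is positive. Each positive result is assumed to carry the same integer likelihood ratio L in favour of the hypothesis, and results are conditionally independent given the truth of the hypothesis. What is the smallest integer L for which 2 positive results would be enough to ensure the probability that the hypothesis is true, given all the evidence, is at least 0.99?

244

Prior odds = (1/600)/(599/600) = 1/599.
Target odds = 0.99/0.01 = 99.
Need L² ≥ 99 ÷ (1/599) = 59301.
243² = 59049 < 59301 ≤ 59536 = 244², so L = 244.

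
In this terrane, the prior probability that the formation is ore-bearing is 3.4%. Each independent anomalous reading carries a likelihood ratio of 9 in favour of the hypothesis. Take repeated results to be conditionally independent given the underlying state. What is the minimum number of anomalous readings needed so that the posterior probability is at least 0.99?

4

Prior odds = 0.034/0.966 = 17/483.
Likelihood ratio per anomalous reading = 9.
Target odds: 0.99 ÷ 0.01 = 99.
Need (17/483) × 9ⁿ ≥ 99, i.e. 9ⁿ ≥ 47817/17.
9³ = 729 falls short of 47817/17 but 9⁴ = 6561 reaches it, so n = 4.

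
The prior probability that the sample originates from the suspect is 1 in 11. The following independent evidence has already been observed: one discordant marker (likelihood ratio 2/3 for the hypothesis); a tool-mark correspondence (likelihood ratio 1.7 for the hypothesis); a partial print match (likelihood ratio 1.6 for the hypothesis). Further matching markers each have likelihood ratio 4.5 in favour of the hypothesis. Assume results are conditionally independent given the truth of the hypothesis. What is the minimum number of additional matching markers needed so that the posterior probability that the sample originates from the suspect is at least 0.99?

5

Prior odds = (1/11)/(10/11) = 0.1.
Combined Bayes factor of the evidence already in hand = (2/3) × 1.7 × 1.6 = 136/75.
Odds after that evidence = 0.1 × 136/75 = 68/375.
Target odds = 0.99/0.01 = 99.
Need 4.5ⁿ ≥ 99 ÷ (68/375) = 37125/68.
4.5⁴ = 410.0625 falls short of 37125/68 but 4.5⁵ = 1845.28125 reaches it, so n = 5.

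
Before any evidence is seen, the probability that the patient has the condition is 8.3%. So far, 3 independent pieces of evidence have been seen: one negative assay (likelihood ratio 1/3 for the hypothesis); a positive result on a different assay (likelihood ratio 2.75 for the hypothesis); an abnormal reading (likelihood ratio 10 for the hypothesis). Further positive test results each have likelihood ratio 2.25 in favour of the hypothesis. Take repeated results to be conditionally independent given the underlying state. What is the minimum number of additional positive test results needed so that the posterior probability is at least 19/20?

4

Prior odds = 0.083/0.917 = 83/917.
Combined Bayes factor of the evidence already in hand = (1/3) × 2.75 × 10 = 55/6.
Odds after that evidence = (83/917) × 55/6 = 4565/5502.
Target odds = 0.95/0.05 = 19.
Need 2.25ⁿ ≥ 19 ÷ (4565/5502) = 104538/4565.
2.25³ = 11.390625 falls short of 104538/4565 but 2.25⁴ = 25.62890625 reaches it, so n = 4.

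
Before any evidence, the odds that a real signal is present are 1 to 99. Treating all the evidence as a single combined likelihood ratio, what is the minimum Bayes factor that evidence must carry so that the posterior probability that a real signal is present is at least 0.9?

Prior odds = 1/99.
Target odds = 0.9/0.1 = 9.
Required Bayes factor = 9 ÷ (1/99) = 891.

891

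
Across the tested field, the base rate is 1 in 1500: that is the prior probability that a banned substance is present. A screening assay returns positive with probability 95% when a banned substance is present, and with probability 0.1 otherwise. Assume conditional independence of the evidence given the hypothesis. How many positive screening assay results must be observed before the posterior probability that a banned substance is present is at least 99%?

Prior odds = (1/1500)/(1499/1500) = 1/1499.
Likelihood ratio of a positive result = 0.95/0.1 = 9.5.
Target odds: 0.99 ÷ 0.01 = 99.
Require 9.5ⁿ ≥ 99 ÷ (1/1499) = 148401.
9.5⁵ = 77378.09375 falls short of 148401 but 9.5⁶ = 47045881/64 reaches it, so n = 6.

6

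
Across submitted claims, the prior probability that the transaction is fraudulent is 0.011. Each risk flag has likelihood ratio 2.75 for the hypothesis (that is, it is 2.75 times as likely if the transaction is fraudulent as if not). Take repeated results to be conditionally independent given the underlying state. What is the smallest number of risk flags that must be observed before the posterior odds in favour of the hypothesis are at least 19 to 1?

Prior odds: 0.011 ÷ 0.989 = 11/989.
Likelihood ratio per risk flag = 2.75.
Target odds = 19.
Need (11/989) × 2.75ⁿ ≥ 19, i.e. 2.75ⁿ ≥ 18791/11.
2.75⁷ = 19487171/16384 falls short of 18791/11 but 2.75⁸ = 214358881/65536 reaches it, so n = 8.

8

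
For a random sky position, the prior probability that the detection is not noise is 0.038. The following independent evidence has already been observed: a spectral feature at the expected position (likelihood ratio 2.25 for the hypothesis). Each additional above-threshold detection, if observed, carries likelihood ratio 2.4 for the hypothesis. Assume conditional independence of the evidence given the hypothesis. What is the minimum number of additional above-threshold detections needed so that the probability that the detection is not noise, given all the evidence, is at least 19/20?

Prior odds = 0.038/0.962 = 19/481.
Bayes factor of the evidence already in hand = 2.25.
Odds after that evidence = (19/481) × 2.25 = 171/1924.
Target odds = 0.95/0.05 = 19.
Need 2.4ⁿ ≥ 19 ÷ (171/1924) = 1924/9.
2.4⁶ = 2985984/15625 falls short of 1924/9 but 2.4⁷ = 35831808/78125 reaches it, so n = 7.

7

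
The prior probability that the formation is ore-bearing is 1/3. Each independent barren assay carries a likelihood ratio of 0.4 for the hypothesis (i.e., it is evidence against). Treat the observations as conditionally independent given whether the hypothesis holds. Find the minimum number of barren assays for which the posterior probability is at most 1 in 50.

Prior odds: (1/3) ÷ (2/3) = 0.5.
Likelihood ratio per barren assay = 0.4.
Target odds: 0.02 ÷ 0.98 = 1/49.
Need 0.5 × 0.4ⁿ ≤ 1/49, i.e. 0.4ⁿ ≤ 2/49.
0.4³ = 0.064 is still above 2/49 but 0.4⁴ = 0.0256 is at or below it, so n = 4.

4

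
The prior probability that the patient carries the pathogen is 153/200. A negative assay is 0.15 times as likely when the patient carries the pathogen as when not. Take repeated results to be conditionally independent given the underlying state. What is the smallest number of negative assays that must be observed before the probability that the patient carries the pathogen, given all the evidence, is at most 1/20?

Prior odds: 0.765 ÷ 0.235 = 153/47.
Likelihood ratio per negative assay = 0.15.
Target odds: 0.05 ÷ 0.95 = 1/19.
Need (153/47) × 0.15ⁿ ≤ 1/19, i.e. 0.15ⁿ ≤ 47/2907.
0.15² = 0.0225 is still above 47/2907 but 0.15³ = 0.003375 is at or below it, so n = 3.

3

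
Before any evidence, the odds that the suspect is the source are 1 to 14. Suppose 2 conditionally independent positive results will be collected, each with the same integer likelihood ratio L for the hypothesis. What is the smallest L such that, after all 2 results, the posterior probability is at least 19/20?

17

Prior odds = 1/14.
Target odds = 0.95/0.05 = 19.
Need L² ≥ 19 ÷ (1/14) = 266.
16² = 256 < 266 ≤ 289 = 17², so L = 17.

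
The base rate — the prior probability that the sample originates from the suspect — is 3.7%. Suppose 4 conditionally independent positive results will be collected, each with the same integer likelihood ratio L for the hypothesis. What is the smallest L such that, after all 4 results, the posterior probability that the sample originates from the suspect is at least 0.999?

13

Prior odds = 0.037/0.963 = 37/963.
Target odds = 0.999/0.001 = 999.
Need L⁴ ≥ 999 ÷ (37/963) = 26001.
12⁴ = 20736 < 26001 ≤ 28561 = 13⁴, so L = 13.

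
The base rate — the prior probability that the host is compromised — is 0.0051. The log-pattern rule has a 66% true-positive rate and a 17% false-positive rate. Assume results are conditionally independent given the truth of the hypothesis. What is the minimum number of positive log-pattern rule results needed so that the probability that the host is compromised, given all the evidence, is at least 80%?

Prior odds = 0.0051/0.9949 = 51/9949.
Likelihood ratio of a positive result = 0.66/0.17 = 66/17.
Target posterior odds = 0.8/0.2 = 4.
Need (51/9949) × (66/17)ⁿ ≥ 4, i.e. (66/17)ⁿ ≥ 39796/51.
(66/17)⁴ = 18974736/83521 falls short of 39796/51 but (66/17)⁵ ≈882.013 reaches it, so n = 5.

5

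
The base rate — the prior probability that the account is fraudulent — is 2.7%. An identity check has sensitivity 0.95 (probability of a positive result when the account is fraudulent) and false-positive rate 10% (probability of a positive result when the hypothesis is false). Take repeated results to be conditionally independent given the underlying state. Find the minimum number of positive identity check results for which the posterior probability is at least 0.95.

Prior odds = 0.027/0.973 = 27/973.
Likelihood ratio of a positive result = 0.95/0.1 = 9.5.
Target odds: 0.95 ÷ 0.05 = 19.
Require 9.5ⁿ ≥ 19 ÷ (27/973) = 18487/27.
9.5² = 90.25 falls short of 18487/27 but 9.5³ = 857.375 reaches it, so n = 3.

3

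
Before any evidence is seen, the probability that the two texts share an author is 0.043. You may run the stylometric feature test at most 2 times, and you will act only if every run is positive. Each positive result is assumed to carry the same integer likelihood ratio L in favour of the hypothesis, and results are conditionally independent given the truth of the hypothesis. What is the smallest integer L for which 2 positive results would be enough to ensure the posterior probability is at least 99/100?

Prior odds = 0.043/0.957 = 43/957.
Target odds = 0.99/0.01 = 99.
Need L² ≥ 99 ÷ (43/957) = 94743/43.
46² = 2116 < 94743/43 ≤ 2209 = 47², so L = 47.

47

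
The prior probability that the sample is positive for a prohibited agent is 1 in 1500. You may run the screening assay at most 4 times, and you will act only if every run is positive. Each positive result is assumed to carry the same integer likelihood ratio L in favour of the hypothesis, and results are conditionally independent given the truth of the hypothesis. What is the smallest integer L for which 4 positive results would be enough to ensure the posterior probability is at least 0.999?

Prior odds = (1/1500)/(1499/1500) = 1/1499.
Target odds = 0.999/0.001 = 999.
Need L⁴ ≥ 999 ÷ (1/1499) = 1497501.
34⁴ = 1336336 < 1497501 ≤ 1500625 = 35⁴, so L = 35.

35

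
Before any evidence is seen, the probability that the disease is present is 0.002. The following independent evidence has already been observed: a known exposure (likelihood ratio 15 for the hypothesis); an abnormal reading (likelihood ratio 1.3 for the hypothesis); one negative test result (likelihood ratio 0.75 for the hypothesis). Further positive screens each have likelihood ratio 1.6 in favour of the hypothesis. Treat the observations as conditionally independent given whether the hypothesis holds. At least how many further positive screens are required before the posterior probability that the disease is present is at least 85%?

Prior odds = 0.002/0.998 = 1/499.
Combined Bayes factor of the evidence already in hand = 15 × 1.3 × 0.75 = 14.625.
Odds after that evidence = (1/499) × 14.625 = 117/3992.
Target odds = 0.85/0.15 = 17/3.
Need 1.6ⁿ ≥ 17/3 ÷ (117/3992) = 67864/351.
1.6¹¹ ≈175.922 falls short of 67864/351 but 1.6¹² ≈281.475 reaches it, so n = 12.

12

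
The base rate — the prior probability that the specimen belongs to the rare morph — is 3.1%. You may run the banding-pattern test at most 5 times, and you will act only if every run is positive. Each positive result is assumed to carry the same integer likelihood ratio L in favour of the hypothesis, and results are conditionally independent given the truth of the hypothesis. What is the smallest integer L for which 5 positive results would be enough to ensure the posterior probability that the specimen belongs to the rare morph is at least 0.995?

6

Prior odds = 0.031/0.969 = 31/969.
Target odds = 0.995/0.005 = 199.
Need L⁵ ≥ 199 ÷ (31/969) = 192831/31.
5⁵ = 3125 < 192831/31 ≤ 7776 = 6⁵, so L = 6.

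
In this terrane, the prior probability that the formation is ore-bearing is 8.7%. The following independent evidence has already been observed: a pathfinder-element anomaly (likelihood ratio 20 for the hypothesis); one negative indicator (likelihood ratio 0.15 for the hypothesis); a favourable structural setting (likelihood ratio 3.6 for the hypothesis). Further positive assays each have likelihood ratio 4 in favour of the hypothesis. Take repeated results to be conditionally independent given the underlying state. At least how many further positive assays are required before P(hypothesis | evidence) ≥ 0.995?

Prior odds = 0.087/0.913 = 87/913.
Combined Bayes factor of the evidence already in hand = 20 × 0.15 × 3.6 = 10.8.
Odds after that evidence = (87/913) × 10.8 = 4698/4565.
Target odds = 0.995/0.005 = 199.
Need 4ⁿ ≥ 199 ÷ (4698/4565) = 908435/4698.
4³ = 64 falls short of 908435/4698 but 4⁴ = 256 reaches it, so n = 4.

4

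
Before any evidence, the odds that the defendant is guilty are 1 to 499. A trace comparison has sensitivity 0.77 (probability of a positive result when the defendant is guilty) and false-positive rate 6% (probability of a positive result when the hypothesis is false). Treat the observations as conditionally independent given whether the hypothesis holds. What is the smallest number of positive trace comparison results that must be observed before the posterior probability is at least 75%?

3

Prior odds = 1/499.
Likelihood ratio of a positive result = 0.77/0.06 = 77/6.
Target posterior odds = 0.75/0.25 = 3.
Need (1/499) × (77/6)ⁿ ≥ 3, i.e. (77/6)ⁿ ≥ 1497.
(77/6)² = 5929/36 falls short of 1497 but (77/6)³ = 456533/216 reaches it, so n = 3.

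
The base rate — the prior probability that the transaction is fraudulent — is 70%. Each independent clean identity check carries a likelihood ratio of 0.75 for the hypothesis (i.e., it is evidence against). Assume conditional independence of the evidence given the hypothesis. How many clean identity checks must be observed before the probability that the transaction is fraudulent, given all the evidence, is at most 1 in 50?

Prior odds = 0.7/0.3 = 7/3.
Likelihood ratio per clean identity check = 0.75.
Target posterior odds = 0.02/0.98 = 1/49.
Need (7/3) × 0.75ⁿ ≤ 1/49, i.e. 0.75ⁿ ≤ 3/343.
0.75¹⁶ ≈0.0100226 is still above 3/343 but 0.75¹⁷ ≈0.00751695 is at or below it, so n = 17.

17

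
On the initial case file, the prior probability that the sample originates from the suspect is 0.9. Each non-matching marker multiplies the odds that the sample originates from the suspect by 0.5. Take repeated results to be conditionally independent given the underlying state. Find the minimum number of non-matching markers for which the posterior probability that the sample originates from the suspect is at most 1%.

10

Prior odds: 0.9 ÷ 0.1 = 9.
Likelihood ratio per non-matching marker = 0.5.
Target odds: 0.01 ÷ 0.99 = 1/99.
Require 0.5ⁿ ≤ 1/99 ÷ 9 = 1/891.
0.5⁹ = 0.001953125 is still above 1/891 but 0.5¹⁰ = 1/1024 is at or below it, so n = 10.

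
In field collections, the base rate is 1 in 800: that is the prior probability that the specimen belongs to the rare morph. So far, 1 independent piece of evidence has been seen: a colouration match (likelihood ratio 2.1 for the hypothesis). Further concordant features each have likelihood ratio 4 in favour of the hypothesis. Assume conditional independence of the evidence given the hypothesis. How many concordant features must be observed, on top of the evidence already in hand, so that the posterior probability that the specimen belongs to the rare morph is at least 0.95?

Prior odds = 0.00125/0.99875 = 1/799.
Bayes factor of the evidence already in hand = 2.1.
Odds after that evidence = (1/799) × 2.1 = 21/7990.
Target odds = 0.95/0.05 = 19.
Need 4ⁿ ≥ 19 ÷ (21/7990) = 151810/21.
4⁶ = 4096 falls short of 151810/21 but 4⁷ = 16384 reaches it, so n = 7.

7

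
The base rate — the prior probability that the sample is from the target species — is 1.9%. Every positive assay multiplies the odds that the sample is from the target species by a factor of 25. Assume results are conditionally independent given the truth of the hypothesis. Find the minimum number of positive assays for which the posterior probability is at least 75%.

2

Prior odds: 0.019 ÷ 0.981 = 19/981.
Likelihood ratio per positive assay = 25.
Target posterior odds = 0.75/0.25 = 3.
Require 25ⁿ ≥ 3 ÷ (19/981) = 2943/19.
25¹ = 25 falls short of 2943/19 but 25² = 625 reaches it, so n = 2.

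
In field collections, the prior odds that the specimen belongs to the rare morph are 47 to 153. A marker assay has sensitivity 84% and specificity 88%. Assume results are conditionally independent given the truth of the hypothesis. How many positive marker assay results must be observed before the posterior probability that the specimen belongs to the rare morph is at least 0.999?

5

Prior odds = 47/153.
False-positive rate = 1 − 0.88 = 0.12; likelihood ratio of a positive = 0.84/0.12 = 7.
Target odds: 0.999 ÷ 0.001 = 999.
Need (47/153) × 7ⁿ ≥ 999, i.e. 7ⁿ ≥ 152847/47.
7⁴ = 2401 falls short of 152847/47 but 7⁵ = 16807 reaches it, so n = 5.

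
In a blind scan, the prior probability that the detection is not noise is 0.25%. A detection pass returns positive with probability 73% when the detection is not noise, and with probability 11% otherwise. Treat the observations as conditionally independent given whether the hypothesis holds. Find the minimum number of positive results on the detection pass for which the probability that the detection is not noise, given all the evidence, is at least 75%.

4

Prior odds = 0.0025/0.9975 = 1/399.
Likelihood ratio of a positive result = 0.73/0.11 = 73/11.
Target odds: 0.75 ÷ 0.25 = 3.
Require (73/11)ⁿ ≥ 3 ÷ (1/399) = 1197.
(73/11)³ = 389017/1331 falls short of 1197 but (73/11)⁴ = 28398241/14641 reaches it, so n = 4.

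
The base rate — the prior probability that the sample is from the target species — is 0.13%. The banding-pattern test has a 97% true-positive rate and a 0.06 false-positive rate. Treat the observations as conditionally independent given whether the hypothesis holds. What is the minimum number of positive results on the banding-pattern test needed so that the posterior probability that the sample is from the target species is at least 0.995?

Prior odds = 0.0013/0.9987 = 13/9987.
Likelihood ratio of a positive result = 0.97/0.06 = 97/6.
Target odds: 0.995 ÷ 0.005 = 199.
Need (13/9987) × (97/6)ⁿ ≥ 199, i.e. (97/6)ⁿ ≥ 1987413/13.
(97/6)⁴ = 88529281/1296 falls short of 1987413/13 but (97/6)⁵ ≈1.10434e+06 reaches it, so n = 5.

5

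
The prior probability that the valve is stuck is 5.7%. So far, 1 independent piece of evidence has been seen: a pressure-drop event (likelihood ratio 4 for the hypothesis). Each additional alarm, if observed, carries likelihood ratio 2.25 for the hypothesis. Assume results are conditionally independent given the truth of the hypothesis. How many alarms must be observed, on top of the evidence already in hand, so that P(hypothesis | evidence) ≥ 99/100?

Prior odds = 0.057/0.943 = 57/943.
Bayes factor of the evidence already in hand = 4.
Odds after that evidence = (57/943) × 4 = 228/943.
Target odds = 0.99/0.01 = 99.
Need 2.25ⁿ ≥ 99 ÷ (228/943) = 31119/76.
2.25⁷ = 4782969/16384 falls short of 31119/76 but 2.25⁸ = 43046721/65536 reaches it, so n = 8.

8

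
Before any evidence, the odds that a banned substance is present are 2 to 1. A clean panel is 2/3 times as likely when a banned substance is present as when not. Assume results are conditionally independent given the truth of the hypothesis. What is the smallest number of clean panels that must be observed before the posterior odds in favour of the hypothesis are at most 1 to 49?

12

Prior odds = 2.
Likelihood ratio per clean panel = 2/3.
Target odds = 1/49.
Need 2 × (2/3)ⁿ ≤ 1/49, i.e. (2/3)ⁿ ≤ 1/98.
(2/3)¹¹ = 2048/177147 is still above 1/98 but (2/3)¹² = 4096/531441 is at or below it, so n = 12.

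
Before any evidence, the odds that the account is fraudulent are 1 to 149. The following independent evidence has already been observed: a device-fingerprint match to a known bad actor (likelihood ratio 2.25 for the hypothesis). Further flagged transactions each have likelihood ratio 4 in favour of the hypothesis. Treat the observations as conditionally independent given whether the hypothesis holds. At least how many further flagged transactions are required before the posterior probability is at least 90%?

5

Prior odds = 1/149.
Bayes factor of the evidence already in hand = 2.25.
Odds after that evidence = (1/149) × 2.25 = 9/596.
Target odds = 0.9/0.1 = 9.
Need 4ⁿ ≥ 9 ÷ (9/596) = 596.
4⁴ = 256 falls short of 596 but 4⁵ = 1024 reaches it, so n = 5.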